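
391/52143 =391/52143= 0.01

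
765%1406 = 765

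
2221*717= 1592457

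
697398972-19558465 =677840507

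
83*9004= 747332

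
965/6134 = 965/6134 = 0.16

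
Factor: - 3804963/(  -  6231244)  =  2^( - 2)*3^1  *  37^( - 1 )*71^(  -  1 )*211^1*593^ ( - 1 ) *6011^1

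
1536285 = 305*5037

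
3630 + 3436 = 7066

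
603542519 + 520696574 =1124239093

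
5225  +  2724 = 7949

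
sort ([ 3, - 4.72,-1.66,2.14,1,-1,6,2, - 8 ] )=[  -  8, - 4.72, - 1.66, - 1,  1 , 2,2.14, 3 , 6 ] 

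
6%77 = 6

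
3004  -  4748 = -1744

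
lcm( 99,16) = 1584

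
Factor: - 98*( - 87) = 2^1*3^1*7^2*29^1 = 8526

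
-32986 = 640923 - 673909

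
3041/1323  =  2+395/1323 = 2.30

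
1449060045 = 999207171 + 449852874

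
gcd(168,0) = 168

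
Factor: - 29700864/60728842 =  - 2^7*3^3 * 29^( -1)*617^( - 1)*1697^( - 1 ) * 4297^1 = - 14850432/30364421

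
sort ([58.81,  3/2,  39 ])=[3/2,39,58.81]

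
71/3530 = 71/3530 = 0.02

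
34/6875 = 34/6875 = 0.00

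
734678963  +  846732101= 1581411064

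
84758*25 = 2118950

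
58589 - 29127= 29462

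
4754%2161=432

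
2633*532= 1400756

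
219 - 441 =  - 222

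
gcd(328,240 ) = 8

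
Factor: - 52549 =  - 7^1*7507^1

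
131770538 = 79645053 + 52125485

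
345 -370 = -25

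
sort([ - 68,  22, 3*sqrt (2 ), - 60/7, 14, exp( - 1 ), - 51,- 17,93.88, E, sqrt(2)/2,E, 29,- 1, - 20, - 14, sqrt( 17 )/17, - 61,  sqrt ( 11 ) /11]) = [ - 68, - 61, - 51, - 20, - 17, - 14, - 60/7, - 1, sqrt ( 17 ) /17, sqrt(11) /11, exp ( - 1),  sqrt( 2) /2, E, E , 3*sqrt(2 ),14,22,29,  93.88 ]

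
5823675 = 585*9955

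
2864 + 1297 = 4161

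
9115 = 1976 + 7139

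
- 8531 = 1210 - 9741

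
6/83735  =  6/83735 = 0.00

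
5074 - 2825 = 2249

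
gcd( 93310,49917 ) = 7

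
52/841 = 52/841 = 0.06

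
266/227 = 1 + 39/227 = 1.17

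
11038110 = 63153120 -52115010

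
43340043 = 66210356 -22870313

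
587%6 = 5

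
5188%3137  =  2051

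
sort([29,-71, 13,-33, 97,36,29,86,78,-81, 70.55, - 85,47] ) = [-85, - 81 ,- 71 , -33, 13,29,29, 36, 47, 70.55, 78,86  ,  97 ] 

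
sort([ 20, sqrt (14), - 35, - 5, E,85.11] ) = [-35, - 5,E,sqrt(14 ), 20,85.11]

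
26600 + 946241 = 972841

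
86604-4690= 81914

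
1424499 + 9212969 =10637468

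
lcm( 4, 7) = 28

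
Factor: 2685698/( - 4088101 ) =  - 2^1 * 29^(- 2) * 4861^(-1) * 1342849^1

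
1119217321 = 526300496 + 592916825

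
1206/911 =1 + 295/911 = 1.32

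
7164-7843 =- 679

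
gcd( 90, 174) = 6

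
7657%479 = 472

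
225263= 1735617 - 1510354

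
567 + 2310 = 2877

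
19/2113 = 19/2113 = 0.01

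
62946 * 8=503568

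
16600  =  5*3320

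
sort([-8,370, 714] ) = [ - 8, 370,714 ]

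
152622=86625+65997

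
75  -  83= - 8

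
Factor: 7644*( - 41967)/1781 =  -24676596/137=- 2^2*3^3*7^2 * 137^(- 1)*4663^1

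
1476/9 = 164 =164.00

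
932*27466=25598312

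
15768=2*7884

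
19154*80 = 1532320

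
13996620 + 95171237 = 109167857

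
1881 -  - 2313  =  4194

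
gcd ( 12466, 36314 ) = 542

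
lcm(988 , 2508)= 32604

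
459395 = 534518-75123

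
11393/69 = 11393/69 = 165.12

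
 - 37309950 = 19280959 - 56590909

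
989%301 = 86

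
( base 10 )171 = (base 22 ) 7h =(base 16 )ab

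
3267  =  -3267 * (  -  1 ) 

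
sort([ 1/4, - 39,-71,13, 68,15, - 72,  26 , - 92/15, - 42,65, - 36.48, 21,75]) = [- 72, - 71, - 42, - 39,-36.48,-92/15 , 1/4,13,15,21,  26,65,68,75] 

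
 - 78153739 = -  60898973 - 17254766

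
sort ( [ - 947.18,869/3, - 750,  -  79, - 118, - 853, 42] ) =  [ - 947.18,  -  853  , - 750 , - 118, - 79,42 , 869/3]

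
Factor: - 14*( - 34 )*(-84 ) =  - 2^4*3^1 * 7^2* 17^1 = -39984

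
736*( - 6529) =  - 4805344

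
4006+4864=8870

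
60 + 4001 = 4061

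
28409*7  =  198863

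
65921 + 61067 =126988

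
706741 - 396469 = 310272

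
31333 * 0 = 0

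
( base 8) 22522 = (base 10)9554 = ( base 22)JG6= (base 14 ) 36A6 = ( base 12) 5642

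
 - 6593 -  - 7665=1072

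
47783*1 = 47783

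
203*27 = 5481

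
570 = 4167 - 3597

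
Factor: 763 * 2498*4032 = 7684887168  =  2^7*3^2*7^2*109^1*1249^1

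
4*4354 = 17416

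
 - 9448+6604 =  -  2844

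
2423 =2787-364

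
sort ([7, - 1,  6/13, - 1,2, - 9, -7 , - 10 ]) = [ - 10,-9, - 7, - 1, - 1,6/13, 2, 7 ] 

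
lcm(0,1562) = 0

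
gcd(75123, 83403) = 9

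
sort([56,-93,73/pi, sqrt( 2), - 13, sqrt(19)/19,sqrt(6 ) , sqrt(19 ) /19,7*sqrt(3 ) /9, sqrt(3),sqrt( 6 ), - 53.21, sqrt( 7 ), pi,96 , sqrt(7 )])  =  [ - 93, - 53.21, - 13,sqrt(19 ) /19, sqrt(19 )/19, 7*sqrt(3) /9,sqrt(2 ), sqrt(3),sqrt( 6),sqrt( 6), sqrt( 7 ), sqrt(7),pi,73/pi , 56, 96]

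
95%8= 7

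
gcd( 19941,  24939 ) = 51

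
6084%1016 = 1004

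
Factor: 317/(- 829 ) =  - 317^1*829^( - 1 ) 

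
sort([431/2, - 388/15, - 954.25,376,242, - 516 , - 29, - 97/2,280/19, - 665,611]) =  [ - 954.25, - 665,- 516, - 97/2,-29,-388/15,280/19, 431/2 , 242 , 376,611 ]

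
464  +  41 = 505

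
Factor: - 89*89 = -89^2 =- 7921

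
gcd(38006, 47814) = 1226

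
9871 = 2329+7542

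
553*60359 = 33378527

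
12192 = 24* 508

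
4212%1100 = 912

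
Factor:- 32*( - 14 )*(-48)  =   - 21504 = - 2^10 * 3^1*7^1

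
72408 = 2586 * 28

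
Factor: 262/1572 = 1/6 = 2^(  -  1)*3^( - 1)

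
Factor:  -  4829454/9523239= -2^1*3^1 * 7^1*11^( - 1)*38329^1 * 288583^( - 1 ) = -1609818/3174413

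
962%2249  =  962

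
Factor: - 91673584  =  -2^4*23^2*10831^1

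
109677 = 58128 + 51549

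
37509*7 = 262563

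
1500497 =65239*23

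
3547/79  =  3547/79  =  44.90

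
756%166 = 92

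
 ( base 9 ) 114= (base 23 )42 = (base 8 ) 136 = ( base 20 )4E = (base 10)94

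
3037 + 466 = 3503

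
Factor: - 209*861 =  -3^1*7^1*11^1*19^1*41^1 = - 179949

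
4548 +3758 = 8306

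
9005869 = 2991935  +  6013934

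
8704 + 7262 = 15966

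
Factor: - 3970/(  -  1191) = 10/3= 2^1*3^( - 1 )*5^1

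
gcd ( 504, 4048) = 8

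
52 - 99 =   -  47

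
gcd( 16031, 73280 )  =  1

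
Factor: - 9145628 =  - 2^2 * 23^1* 99409^1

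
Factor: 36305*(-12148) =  - 2^2 *5^1*53^1 * 137^1 * 3037^1  =  - 441033140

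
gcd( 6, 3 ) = 3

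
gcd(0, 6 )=6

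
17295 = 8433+8862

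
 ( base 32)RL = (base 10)885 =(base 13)531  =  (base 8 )1565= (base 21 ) 203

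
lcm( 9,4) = 36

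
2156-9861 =- 7705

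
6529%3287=3242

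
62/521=62/521 = 0.12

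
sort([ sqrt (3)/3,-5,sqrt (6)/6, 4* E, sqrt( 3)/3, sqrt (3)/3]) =[ - 5, sqrt( 6)/6,  sqrt( 3 )/3, sqrt( 3)/3, sqrt( 3) /3,4 * E ] 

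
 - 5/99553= -5/99553 = - 0.00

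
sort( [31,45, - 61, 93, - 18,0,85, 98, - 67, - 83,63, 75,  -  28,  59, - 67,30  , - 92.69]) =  [-92.69, - 83, - 67 , - 67,-61, - 28, - 18,0,30, 31,  45,59,63 , 75,85,93, 98 ]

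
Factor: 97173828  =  2^2*3^2*19^1*142067^1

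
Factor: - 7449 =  - 3^1*13^1*191^1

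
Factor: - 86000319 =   -  3^3*3185197^1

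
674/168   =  4 + 1/84=4.01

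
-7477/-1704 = 4 + 661/1704=4.39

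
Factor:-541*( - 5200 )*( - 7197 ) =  - 20246600400= -2^4*3^1*5^2*13^1*541^1*2399^1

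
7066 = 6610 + 456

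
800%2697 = 800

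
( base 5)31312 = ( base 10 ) 2082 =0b100000100010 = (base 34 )1r8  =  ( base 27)2n3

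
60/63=20/21 = 0.95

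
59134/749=59134/749 = 78.95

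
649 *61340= 39809660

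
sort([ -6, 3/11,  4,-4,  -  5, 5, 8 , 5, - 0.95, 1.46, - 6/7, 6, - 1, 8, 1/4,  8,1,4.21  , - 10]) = [ - 10 , - 6, - 5, - 4 , - 1,-0.95, -6/7, 1/4,3/11,1,1.46 , 4,4.21,5, 5, 6 , 8,8,8]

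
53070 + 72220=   125290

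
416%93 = 44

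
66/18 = 3+2/3 = 3.67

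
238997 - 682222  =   - 443225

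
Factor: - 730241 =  -827^1*883^1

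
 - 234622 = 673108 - 907730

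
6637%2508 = 1621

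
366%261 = 105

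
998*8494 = 8477012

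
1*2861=2861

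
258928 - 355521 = - 96593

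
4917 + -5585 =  - 668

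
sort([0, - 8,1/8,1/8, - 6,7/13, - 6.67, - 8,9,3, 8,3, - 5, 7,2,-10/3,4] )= [ - 8  , - 8, - 6.67, - 6, - 5, - 10/3,0,  1/8, 1/8, 7/13,2, 3,  3,  4,7,8,9] 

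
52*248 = 12896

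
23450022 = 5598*4189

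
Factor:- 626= - 2^1*313^1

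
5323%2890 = 2433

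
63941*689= 44055349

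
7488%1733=556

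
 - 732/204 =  - 4+7/17=- 3.59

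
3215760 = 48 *66995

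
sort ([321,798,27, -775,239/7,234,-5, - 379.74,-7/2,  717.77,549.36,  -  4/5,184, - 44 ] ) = [- 775,-379.74, - 44,-5,  -  7/2,-4/5,27,239/7,184,234,321,  549.36, 717.77,798]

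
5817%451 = 405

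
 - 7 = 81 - 88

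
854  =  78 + 776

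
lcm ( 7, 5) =35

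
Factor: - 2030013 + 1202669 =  - 827344 = -  2^4 * 7^1*83^1 * 89^1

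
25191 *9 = 226719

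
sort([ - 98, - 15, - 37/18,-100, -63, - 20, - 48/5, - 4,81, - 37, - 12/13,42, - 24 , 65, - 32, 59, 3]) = [ - 100, - 98,-63,- 37, - 32, -24, - 20 , - 15, - 48/5, - 4, - 37/18, - 12/13,3,42, 59,65,81]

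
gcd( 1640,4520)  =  40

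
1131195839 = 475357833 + 655838006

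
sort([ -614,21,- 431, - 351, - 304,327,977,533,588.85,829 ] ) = [-614,-431, - 351, -304 , 21,327,533,588.85,829,977]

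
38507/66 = 38507/66 =583.44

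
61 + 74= 135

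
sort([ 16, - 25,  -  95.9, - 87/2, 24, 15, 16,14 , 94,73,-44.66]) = [ - 95.9, - 44.66, - 87/2, - 25,14 , 15, 16,16, 24, 73, 94 ] 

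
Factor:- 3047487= - 3^1*1015829^1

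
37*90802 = 3359674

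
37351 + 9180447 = 9217798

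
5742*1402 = 8050284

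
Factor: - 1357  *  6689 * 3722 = - 2^1*23^1*  59^1*1861^1*6689^1 = - 33784493506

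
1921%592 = 145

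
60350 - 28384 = 31966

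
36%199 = 36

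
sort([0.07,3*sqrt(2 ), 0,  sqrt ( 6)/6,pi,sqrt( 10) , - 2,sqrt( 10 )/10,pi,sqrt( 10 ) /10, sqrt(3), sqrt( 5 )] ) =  [ - 2,0,0.07,sqrt(10 ) /10,sqrt( 10)/10,sqrt( 6 ) /6, sqrt( 3),sqrt(5), pi , pi,sqrt(10), 3*sqrt(2) ]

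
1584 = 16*99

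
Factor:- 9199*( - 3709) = 34119091 =3709^1*9199^1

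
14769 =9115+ 5654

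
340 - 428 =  - 88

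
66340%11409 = 9295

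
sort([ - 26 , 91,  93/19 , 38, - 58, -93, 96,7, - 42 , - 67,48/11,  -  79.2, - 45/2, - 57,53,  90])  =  [-93 , - 79.2, - 67, - 58, - 57, - 42, - 26, - 45/2,  48/11, 93/19 , 7, 38,53, 90, 91, 96 ]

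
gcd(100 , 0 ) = 100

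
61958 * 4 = 247832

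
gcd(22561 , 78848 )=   77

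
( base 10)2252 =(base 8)4314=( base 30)2F2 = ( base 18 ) 6h2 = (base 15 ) A02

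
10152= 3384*3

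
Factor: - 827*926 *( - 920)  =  2^4  *5^1*23^1 * 463^1 * 827^1 = 704537840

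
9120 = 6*1520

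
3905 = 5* 781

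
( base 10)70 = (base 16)46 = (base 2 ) 1000110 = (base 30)2A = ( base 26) 2I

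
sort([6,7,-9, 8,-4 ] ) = [ - 9, - 4, 6, 7, 8 ]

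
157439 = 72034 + 85405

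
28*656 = 18368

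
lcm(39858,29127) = 757302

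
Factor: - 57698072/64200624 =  - 2^( - 1 )*3^ (-1)*37^ ( - 2)*977^ ( - 1 )*7212259^1 = - 7212259/8025078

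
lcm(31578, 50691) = 1926258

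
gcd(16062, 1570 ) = 2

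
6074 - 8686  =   - 2612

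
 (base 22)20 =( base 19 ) 26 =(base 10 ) 44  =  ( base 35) 19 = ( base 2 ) 101100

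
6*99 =594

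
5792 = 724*8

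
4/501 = 4/501 = 0.01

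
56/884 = 14/221 = 0.06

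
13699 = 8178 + 5521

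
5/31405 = 1/6281 = 0.00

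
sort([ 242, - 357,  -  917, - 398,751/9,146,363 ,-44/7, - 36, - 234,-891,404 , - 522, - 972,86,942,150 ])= [ - 972,-917, - 891,- 522, - 398,  -  357, - 234,-36, - 44/7,751/9 , 86, 146, 150,242, 363,404,942 ]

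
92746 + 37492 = 130238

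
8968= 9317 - 349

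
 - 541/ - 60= 541/60 = 9.02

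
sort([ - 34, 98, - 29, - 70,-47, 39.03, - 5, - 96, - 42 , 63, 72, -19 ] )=[ - 96, - 70, - 47, - 42, - 34, - 29, - 19, - 5, 39.03, 63, 72, 98 ]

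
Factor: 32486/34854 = 439/471 = 3^(  -  1 )*157^( - 1)*439^1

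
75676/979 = 77  +  293/979=77.30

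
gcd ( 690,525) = 15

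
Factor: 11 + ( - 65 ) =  - 54=- 2^1* 3^3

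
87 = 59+28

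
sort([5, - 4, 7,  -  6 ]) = [ - 6, - 4,5, 7 ] 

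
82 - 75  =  7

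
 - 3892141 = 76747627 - 80639768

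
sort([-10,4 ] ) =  [ - 10 , 4] 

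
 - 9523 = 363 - 9886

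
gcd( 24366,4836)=186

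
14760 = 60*246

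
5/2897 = 5/2897=0.00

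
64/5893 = 64/5893 = 0.01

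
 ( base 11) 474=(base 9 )687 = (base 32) hl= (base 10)565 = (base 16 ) 235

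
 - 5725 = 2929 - 8654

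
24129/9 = 2681 = 2681.00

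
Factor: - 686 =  - 2^1*7^3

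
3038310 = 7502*405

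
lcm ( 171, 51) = 2907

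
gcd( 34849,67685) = 1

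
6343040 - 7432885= - 1089845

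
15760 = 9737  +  6023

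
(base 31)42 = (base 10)126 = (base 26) 4m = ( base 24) 56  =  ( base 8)176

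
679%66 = 19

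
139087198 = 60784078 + 78303120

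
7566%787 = 483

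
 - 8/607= - 8/607 = - 0.01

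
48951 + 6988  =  55939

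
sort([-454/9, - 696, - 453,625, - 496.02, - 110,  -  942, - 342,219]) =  [ - 942, -696, - 496.02, - 453,  -  342,-110,  -  454/9,219, 625 ]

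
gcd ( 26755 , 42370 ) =5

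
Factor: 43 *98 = 2^1*7^2*43^1 = 4214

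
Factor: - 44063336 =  - 2^3*5507917^1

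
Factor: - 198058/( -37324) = 2^( - 1)*7^1*31^(  -  1)*47^1 = 329/62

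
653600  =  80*8170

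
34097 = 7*4871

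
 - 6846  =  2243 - 9089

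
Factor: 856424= 2^3*107053^1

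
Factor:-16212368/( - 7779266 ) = 2^3*11^( - 1 )*47^1*21559^1 * 353603^(  -  1 ) = 8106184/3889633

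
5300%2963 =2337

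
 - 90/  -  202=45/101 = 0.45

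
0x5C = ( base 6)232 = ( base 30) 32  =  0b1011100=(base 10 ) 92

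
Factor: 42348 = 2^2*3^1*3529^1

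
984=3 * 328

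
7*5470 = 38290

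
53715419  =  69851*769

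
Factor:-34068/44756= - 3^1*17^1*67^(-1)= - 51/67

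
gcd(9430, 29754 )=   2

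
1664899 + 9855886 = 11520785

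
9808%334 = 122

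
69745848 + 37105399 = 106851247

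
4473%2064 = 345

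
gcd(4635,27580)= 5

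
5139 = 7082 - 1943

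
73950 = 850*87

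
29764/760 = 39+31/190 = 39.16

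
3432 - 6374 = -2942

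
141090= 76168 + 64922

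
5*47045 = 235225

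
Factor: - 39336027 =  - 3^1 * 139^1 * 94331^1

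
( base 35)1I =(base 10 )53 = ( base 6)125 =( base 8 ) 65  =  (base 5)203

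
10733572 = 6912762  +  3820810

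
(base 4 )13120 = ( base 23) KC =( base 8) 730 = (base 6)2104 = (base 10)472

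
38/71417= 38/71417= 0.00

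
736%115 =46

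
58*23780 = 1379240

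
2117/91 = 2117/91 = 23.26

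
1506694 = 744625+762069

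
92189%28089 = 7922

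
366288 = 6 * 61048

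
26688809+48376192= 75065001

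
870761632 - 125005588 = 745756044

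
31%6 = 1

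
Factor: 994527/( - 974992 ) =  - 2^( - 4 )*3^2*60937^( - 1)* 110503^1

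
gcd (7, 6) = 1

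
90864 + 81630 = 172494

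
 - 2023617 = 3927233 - 5950850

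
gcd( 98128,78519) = 1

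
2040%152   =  64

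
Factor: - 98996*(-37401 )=2^2*3^1 * 7^1*13^1*137^1*24749^1 =3702549396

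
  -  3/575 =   -  1 + 572/575=-0.01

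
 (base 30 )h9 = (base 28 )if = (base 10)519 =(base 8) 1007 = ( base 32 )g7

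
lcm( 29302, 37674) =263718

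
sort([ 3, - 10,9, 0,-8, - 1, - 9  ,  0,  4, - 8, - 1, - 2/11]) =[ - 10,-9,- 8,  -  8, - 1, - 1 ,  -  2/11,0,0,3, 4 , 9 ] 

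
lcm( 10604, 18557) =74228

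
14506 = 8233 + 6273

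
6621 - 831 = 5790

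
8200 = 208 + 7992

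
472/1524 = 118/381 = 0.31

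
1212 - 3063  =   - 1851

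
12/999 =4/333 = 0.01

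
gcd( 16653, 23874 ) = 3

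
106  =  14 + 92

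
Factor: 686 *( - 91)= -2^1*7^4*13^1 = -62426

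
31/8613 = 31/8613=0.00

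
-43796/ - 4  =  10949/1 = 10949.00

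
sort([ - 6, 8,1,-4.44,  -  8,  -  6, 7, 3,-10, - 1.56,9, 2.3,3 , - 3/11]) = [-10,-8, - 6 ,-6,  -  4.44, -1.56, - 3/11,1, 2.3, 3 , 3 , 7,8,9]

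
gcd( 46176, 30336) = 96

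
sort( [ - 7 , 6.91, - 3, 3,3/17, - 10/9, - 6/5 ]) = [ -7, - 3, - 6/5, - 10/9,  3/17,3, 6.91] 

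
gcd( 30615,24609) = 39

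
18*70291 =1265238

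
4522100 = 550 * 8222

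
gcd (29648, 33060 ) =4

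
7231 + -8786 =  - 1555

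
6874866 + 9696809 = 16571675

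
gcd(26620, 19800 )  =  220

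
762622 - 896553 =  - 133931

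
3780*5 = 18900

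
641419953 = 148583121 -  - 492836832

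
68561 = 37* 1853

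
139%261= 139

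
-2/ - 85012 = 1/42506 = 0.00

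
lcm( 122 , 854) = 854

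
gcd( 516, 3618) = 6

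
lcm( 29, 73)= 2117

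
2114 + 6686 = 8800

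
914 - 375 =539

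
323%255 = 68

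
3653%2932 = 721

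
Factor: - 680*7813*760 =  - 4037758400 = -2^6*5^2*13^1*17^1*19^1*601^1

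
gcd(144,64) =16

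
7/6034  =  1/862 = 0.00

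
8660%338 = 210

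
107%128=107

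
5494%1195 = 714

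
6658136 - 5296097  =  1362039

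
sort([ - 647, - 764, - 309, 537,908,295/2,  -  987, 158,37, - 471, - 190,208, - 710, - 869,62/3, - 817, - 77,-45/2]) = [- 987,  -  869, - 817, - 764, - 710,-647,- 471,  -  309, - 190, - 77, - 45/2, 62/3, 37, 295/2, 158,  208,537, 908]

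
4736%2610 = 2126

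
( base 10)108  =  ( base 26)44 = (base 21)53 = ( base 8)154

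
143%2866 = 143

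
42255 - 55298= -13043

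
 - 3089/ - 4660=3089/4660 = 0.66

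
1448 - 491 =957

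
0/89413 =0 = 0.00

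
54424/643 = 84  +  412/643 = 84.64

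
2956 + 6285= 9241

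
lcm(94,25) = 2350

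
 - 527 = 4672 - 5199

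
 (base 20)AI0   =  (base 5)114420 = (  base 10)4360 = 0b1000100001000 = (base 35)3jk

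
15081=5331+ 9750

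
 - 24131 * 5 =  - 120655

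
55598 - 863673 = -808075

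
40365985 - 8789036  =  31576949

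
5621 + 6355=11976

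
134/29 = 134/29 =4.62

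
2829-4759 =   -  1930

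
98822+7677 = 106499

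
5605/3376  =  5605/3376=1.66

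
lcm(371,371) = 371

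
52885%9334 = 6215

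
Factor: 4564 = 2^2*7^1*163^1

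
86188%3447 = 13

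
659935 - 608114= 51821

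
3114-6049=-2935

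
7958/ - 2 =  - 3979/1 = - 3979.00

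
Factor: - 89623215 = - 3^2*5^1*  11^1*331^1* 547^1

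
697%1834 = 697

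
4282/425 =10 + 32/425 = 10.08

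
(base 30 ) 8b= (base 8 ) 373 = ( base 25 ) a1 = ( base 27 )98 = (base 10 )251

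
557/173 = 3 + 38/173   =  3.22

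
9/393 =3/131  =  0.02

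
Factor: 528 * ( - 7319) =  - 2^4 *3^1 * 11^1*13^1*563^1   =  -  3864432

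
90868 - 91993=-1125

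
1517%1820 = 1517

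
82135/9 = 9126 + 1/9 = 9126.11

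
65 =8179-8114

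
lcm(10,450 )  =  450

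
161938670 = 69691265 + 92247405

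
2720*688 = 1871360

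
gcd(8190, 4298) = 14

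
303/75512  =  303/75512= 0.00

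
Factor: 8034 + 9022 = 17056= 2^5*13^1*41^1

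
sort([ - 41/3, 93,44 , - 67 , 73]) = [ - 67,-41/3,44,73,  93 ]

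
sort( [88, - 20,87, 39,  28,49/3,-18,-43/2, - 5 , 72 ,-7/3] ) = [ - 43/2,-20, - 18,-5, - 7/3,49/3,28, 39,72, 87, 88 ]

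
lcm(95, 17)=1615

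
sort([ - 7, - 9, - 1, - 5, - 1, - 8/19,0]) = [ - 9, - 7 , - 5,-1, - 1, - 8/19,0] 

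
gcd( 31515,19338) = 33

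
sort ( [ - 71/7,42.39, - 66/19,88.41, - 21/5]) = [ - 71/7, - 21/5,-66/19,42.39,88.41 ]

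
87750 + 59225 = 146975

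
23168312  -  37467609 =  - 14299297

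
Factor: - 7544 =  - 2^3*23^1*41^1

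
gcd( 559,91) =13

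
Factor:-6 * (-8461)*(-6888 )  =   - 349676208 = - 2^4 * 3^2*7^1*41^1*8461^1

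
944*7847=7407568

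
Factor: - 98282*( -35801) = 2^1 * 157^1*313^1*35801^1=   3518593882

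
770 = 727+43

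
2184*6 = 13104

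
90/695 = 18/139= 0.13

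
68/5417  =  68/5417 = 0.01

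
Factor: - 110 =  - 2^1*5^1 * 11^1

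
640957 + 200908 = 841865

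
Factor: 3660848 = 2^4*17^1*43^1* 313^1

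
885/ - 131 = - 7 + 32/131 = - 6.76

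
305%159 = 146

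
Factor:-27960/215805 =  - 2^3*233^1*14387^( - 1) = -1864/14387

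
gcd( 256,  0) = 256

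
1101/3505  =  1101/3505= 0.31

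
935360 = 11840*79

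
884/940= 221/235 = 0.94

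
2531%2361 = 170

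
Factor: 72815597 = 109^1* 668033^1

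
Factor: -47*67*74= -2^1*37^1*47^1*67^1=-233026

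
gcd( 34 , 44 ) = 2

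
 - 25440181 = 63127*( - 403)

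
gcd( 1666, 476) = 238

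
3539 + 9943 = 13482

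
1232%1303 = 1232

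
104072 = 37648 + 66424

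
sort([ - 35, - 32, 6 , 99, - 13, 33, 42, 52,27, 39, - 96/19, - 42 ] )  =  [ - 42, - 35, -32, - 13, - 96/19,  6,  27, 33,39, 42,52  ,  99 ]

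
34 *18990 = 645660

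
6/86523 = 2/28841 = 0.00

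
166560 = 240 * 694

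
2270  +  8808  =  11078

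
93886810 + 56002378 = 149889188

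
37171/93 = 399 + 64/93 = 399.69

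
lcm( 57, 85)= 4845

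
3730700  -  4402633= -671933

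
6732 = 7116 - 384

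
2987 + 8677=11664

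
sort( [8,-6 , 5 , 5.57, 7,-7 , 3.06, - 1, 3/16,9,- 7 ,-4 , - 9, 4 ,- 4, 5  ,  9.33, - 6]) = [ - 9, - 7, - 7, - 6,-6, - 4,-4, - 1,3/16, 3.06, 4,5,5, 5.57,  7 , 8, 9, 9.33]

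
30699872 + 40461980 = 71161852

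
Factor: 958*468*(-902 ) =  - 2^4*3^2 * 11^1*13^1*41^1*479^1 = - 404406288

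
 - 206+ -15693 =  - 15899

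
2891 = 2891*1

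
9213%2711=1080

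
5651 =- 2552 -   -  8203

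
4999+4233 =9232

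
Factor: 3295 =5^1*659^1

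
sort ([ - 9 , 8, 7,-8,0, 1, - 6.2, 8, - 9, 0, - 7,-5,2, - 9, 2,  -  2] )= [ - 9 ,-9, - 9,-8, - 7, - 6.2 ,  -  5,  -  2,  0,0,1,2, 2, 7,8,8]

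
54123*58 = 3139134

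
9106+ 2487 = 11593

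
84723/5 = 16944 + 3/5 = 16944.60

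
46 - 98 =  - 52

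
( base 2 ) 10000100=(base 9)156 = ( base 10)132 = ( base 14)96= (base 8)204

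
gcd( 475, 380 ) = 95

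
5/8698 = 5/8698 = 0.00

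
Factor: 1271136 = 2^5*3^1*13241^1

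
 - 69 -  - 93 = 24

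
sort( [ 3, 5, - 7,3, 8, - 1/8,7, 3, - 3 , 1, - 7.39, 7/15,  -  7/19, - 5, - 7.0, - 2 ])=[ - 7.39, - 7, - 7.0, - 5,- 3, - 2, -7/19, - 1/8, 7/15, 1, 3, 3, 3, 5 , 7, 8] 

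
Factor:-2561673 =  - 3^1*97^1*8803^1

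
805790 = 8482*95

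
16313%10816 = 5497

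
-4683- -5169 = 486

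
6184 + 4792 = 10976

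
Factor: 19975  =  5^2*17^1*47^1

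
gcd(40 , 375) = 5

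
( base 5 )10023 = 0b1001111110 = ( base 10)638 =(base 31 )ki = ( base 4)21332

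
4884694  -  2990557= 1894137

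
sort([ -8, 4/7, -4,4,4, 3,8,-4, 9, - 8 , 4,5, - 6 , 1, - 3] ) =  [ - 8 , - 8, - 6, - 4, - 4, - 3,4/7,1, 3, 4, 4, 4, 5,8, 9 ] 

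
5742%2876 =2866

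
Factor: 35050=2^1*5^2*701^1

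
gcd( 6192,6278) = 86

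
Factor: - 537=  -  3^1*179^1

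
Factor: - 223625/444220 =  - 2^( - 2)*5^2*7^( - 1 )*19^ ( - 1) * 167^(-1 )*1789^1 = - 44725/88844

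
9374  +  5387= 14761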